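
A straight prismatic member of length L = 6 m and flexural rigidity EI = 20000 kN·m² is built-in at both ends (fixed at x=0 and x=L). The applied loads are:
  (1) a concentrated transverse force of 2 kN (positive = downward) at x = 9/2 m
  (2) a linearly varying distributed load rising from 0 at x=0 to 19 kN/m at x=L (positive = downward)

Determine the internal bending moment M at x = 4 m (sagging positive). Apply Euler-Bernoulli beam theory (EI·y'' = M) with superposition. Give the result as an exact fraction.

Load 1 — point force P=2 kN at a=9/2 m (b=L-a=3/2):
  M_1 = Pb²(3a+b)x/L³ - Pab²/L²  [x≤a] = 2·(3/2)²·(3·(9/2)+(3/2))·4/6³ - 2·(9/2)·(3/2)²/6² = 11/16 kN·m
Load 2 — triangular load w₀=19 kN/m (0→w₀ over full span):
  M_2 = 3w₀Lx/20 - w₀L²/30 - w₀x³/(6L) = 3·19·6·4/20 - 19·6²/30 - 19·4³/(6·6) = 532/45 kN·m
Superposition: M = Σ M_i = 9007/720 kN·m ≈ 12.509722 kN·m

M(4) = 9007/720 kN·m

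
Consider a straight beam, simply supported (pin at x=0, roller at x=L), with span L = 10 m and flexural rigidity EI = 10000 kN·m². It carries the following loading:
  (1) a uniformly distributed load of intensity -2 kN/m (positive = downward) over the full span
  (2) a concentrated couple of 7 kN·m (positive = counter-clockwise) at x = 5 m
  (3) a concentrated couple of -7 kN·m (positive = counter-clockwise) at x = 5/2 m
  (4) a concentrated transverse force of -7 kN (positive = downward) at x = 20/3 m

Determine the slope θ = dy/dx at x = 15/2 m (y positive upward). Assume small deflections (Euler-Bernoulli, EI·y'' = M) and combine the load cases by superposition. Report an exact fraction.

θ(15/2) = -20569/2592000 rad

Load 1 — uniform load w=-2 kN/m over full span:
  θ_1 = -w(L³-6Lx²+4x³)/(24EI) = -(-2)·(10³-6·10·(15/2)²+4·(15/2)³)/(24·10000) = -11/1920 rad
Load 2 — applied couple M₀=7 kN·m at a=5 m (b=L-a=5):
  θ_2 = (M₀x²/(2L)-M₀(x-a)+C₁)/EI  [x>a] with C₁=M₀(3b²-L²)/(6L)=-35/12 = (7·(15/2)²/(2·10)-7·((15/2)-5)+(-35/12))/10000 = -7/96000 rad
Load 3 — applied couple M₀=-7 kN·m at a=5/2 m (b=L-a=15/2):
  θ_3 = (M₀x²/(2L)-M₀(x-a)+C₁)/EI  [x>a] with C₁=M₀(3b²-L²)/(6L)=-385/48 = ((-7)·(15/2)²/(2·10)-(-7)·((15/2)-(5/2))+(-385/48))/10000 = 7/9600 rad
Load 4 — point force P=-7 kN at a=20/3 m (b=L-a=10/3):
  θ_4 = -Pa(2L²-6Lx+3x²+a²)/(6LEI)  [x>a] = -(-7)·(20/3)·(2·10²-6·10·(15/2)+3·(15/2)²+(20/3)²)/(6·10·10000) = -371/129600 rad
Superposition: θ = Σ θ_i = -20569/2592000 rad ≈ -0.007936 rad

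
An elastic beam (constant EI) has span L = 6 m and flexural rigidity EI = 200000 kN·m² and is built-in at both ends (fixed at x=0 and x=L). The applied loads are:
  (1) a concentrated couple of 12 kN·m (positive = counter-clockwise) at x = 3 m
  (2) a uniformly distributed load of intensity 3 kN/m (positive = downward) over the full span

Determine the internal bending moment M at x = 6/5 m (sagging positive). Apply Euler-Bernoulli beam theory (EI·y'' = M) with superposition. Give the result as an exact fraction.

M(6/5) = 6/25 kN·m

Load 1 — applied couple M₀=12 kN·m at a=3 m (b=L-a=3):
  M_1 = R_Ax - M_A  [x≤a] with R_A=3, M_A=3 = 3·(6/5) - 3 = 3/5 kN·m
Load 2 — uniform load w=3 kN/m over full span:
  M_2 = wLx/2 - wL²/12 - wx²/2 = 3·6·(6/5)/2 - 3·6²/12 - 3·(6/5)²/2 = -9/25 kN·m
Superposition: M = Σ M_i = 6/25 kN·m ≈ 0.240000 kN·m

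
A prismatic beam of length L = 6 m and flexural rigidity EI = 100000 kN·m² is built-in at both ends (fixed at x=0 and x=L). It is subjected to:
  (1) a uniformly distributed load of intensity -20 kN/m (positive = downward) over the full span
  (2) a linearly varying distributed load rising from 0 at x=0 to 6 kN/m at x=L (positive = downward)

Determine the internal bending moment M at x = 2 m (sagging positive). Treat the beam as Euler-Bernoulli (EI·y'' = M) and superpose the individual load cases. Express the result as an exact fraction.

Load 1 — uniform load w=-20 kN/m over full span:
  M_1 = wLx/2 - wL²/12 - wx²/2 = (-20)·6·2/2 - (-20)·6²/12 - (-20)·2²/2 = -20 kN·m
Load 2 — triangular load w₀=6 kN/m (0→w₀ over full span):
  M_2 = 3w₀Lx/20 - w₀L²/30 - w₀x³/(6L) = 3·6·6·2/20 - 6·6²/30 - 6·2³/(6·6) = 34/15 kN·m
Superposition: M = Σ M_i = -266/15 kN·m ≈ -17.733333 kN·m

M(2) = -266/15 kN·m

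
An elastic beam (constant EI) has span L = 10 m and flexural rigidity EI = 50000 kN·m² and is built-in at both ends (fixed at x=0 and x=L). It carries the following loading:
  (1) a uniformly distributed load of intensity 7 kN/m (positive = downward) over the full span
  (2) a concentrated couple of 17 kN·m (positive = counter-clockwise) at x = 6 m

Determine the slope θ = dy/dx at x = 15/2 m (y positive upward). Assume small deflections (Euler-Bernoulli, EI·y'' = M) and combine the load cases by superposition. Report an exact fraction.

θ(15/2) = 4579/4000000 rad

Load 1 — uniform load w=7 kN/m over full span:
  θ_1 = -wx(L-x)(L-2x)/(12EI) = -7·(15/2)·(10-(15/2))·(10-2·(15/2))/(12·50000) = 7/6400 rad
Load 2 — applied couple M₀=17 kN·m at a=6 m (b=L-a=4):
  θ_2 = (R_Ax²/2 - M_Ax - M₀(x-a))/EI  [x>a] with R_A=306/125, M_A=136/25 = ((306/125)·(15/2)²/2 - (136/25)·(15/2) - 17·((15/2)-6))/50000 = 51/1000000 rad
Superposition: θ = Σ θ_i = 4579/4000000 rad ≈ 0.001145 rad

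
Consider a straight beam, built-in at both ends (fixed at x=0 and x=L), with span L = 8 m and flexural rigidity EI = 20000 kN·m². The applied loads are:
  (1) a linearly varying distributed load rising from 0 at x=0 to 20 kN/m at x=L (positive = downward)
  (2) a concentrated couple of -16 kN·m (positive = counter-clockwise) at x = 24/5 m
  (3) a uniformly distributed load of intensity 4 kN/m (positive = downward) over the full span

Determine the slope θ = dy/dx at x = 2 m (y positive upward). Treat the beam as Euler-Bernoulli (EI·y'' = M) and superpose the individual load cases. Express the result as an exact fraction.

θ(2) = -1263/500000 rad

Load 1 — triangular load w₀=20 kN/m (0→w₀ over full span):
  θ_1 = -w₀(2x(L-x)(L-2x)(x+2L)+x²(L-x)²)/(120LEI) = -20·(2·2·(8-2)·(8-2·2)·(2+2·8)+2²·(8-2)²)/(120·8·20000) = -39/20000 rad
Load 2 — applied couple M₀=-16 kN·m at a=24/5 m (b=L-a=16/5):
  θ_2 = (R_Ax²/2 - M_Ax)/EI  [x≤a] with R_A=-72/25, M_A=-128/25 = ((-72/25)·2²/2 - (-128/25)·2)/20000 = 7/31250 rad
Load 3 — uniform load w=4 kN/m over full span:
  θ_3 = -wx(L-x)(L-2x)/(12EI) = -4·2·(8-2)·(8-2·2)/(12·20000) = -1/1250 rad
Superposition: θ = Σ θ_i = -1263/500000 rad ≈ -0.002526 rad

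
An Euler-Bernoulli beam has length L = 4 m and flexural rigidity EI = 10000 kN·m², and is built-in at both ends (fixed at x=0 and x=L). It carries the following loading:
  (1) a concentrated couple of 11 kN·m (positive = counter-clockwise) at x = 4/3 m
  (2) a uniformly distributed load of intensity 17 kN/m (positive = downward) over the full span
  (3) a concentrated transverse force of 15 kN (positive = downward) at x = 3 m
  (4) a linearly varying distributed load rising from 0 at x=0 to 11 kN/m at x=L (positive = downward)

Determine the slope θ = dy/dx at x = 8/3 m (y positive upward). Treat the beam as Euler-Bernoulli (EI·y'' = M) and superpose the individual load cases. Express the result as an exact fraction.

θ(8/3) = 19313/24300000 rad

Load 1 — applied couple M₀=11 kN·m at a=4/3 m (b=L-a=8/3):
  θ_1 = (R_Ax²/2 - M_Ax - M₀(x-a))/EI  [x>a] with R_A=11/3, M_A=0 = ((11/3)·(8/3)²/2 - 0·(8/3) - 11·((8/3)-(4/3)))/10000 = -11/67500 rad
Load 2 — uniform load w=17 kN/m over full span:
  θ_2 = -wx(L-x)(L-2x)/(12EI) = -17·(8/3)·(4-(8/3))·(4-2·(8/3))/(12·10000) = 34/50625 rad
Load 3 — point force P=15 kN at a=3 m (b=L-a=1):
  θ_3 = -Pb²x(2aL-(3a+b)x)/(2L³EI)  [x≤a] = -15·1²·(8/3)·(2·3·4-(3·3+1)·(8/3))/(2·4³·10000) = 1/12000 rad
Load 4 — triangular load w₀=11 kN/m (0→w₀ over full span):
  θ_4 = -w₀(2x(L-x)(L-2x)(x+2L)+x²(L-x)²)/(120LEI) = -11·(2·(8/3)·(4-(8/3))·(4-2·(8/3))·((8/3)+2·4)+(8/3)²·(4-(8/3))²)/(120·4·10000) = 154/759375 rad
Superposition: θ = Σ θ_i = 19313/24300000 rad ≈ 0.000795 rad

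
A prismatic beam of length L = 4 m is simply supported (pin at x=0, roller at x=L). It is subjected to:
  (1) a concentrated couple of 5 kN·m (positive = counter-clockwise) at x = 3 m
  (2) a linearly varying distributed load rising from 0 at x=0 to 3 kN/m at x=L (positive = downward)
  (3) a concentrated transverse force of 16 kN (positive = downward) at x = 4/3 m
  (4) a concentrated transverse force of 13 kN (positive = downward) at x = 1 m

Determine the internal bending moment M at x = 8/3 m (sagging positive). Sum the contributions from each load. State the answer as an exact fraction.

Load 1 — applied couple M₀=5 kN·m at a=3 m (b=L-a=1):
  M_1 = M₀x/L  [x≤a] = 5·(8/3)/4 = 10/3 kN·m
Load 2 — triangular load w₀=3 kN/m (0→w₀ over full span):
  M_2 = w₀Lx/6 - w₀x³/(6L) = 3·4·(8/3)/6 - 3·(8/3)³/(6·4) = 80/27 kN·m
Load 3 — point force P=16 kN at a=4/3 m (b=L-a=8/3):
  M_3 = Pa(L-x)/L  [x>a] = 16·(4/3)·(4-(8/3))/4 = 64/9 kN·m
Load 4 — point force P=13 kN at a=1 m (b=L-a=3):
  M_4 = Pa(L-x)/L  [x>a] = 13·1·(4-(8/3))/4 = 13/3 kN·m
Superposition: M = Σ M_i = 479/27 kN·m ≈ 17.740741 kN·m

M(8/3) = 479/27 kN·m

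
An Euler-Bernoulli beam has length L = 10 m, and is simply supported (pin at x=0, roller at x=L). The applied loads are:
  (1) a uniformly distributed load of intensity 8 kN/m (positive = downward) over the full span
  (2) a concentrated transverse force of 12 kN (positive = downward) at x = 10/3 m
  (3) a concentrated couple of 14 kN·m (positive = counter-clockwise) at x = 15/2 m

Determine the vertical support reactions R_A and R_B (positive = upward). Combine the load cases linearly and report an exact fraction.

R_A = 247/5 kN, R_B = 213/5 kN

Load 1 — uniform load w=8 kN/m over full span:
  R_A = wL/2 = 8·10/2 = 40 kN
  R_B = wL/2 = 8·10/2 = 40 kN
Load 2 — point force P=12 kN at a=10/3 m (b=L-a=20/3):
  R_A = Pb/L = 12·(20/3)/10 = 8 kN
  R_B = Pa/L = 12·(10/3)/10 = 4 kN
Load 3 — applied couple M₀=14 kN·m at a=15/2 m (b=L-a=5/2):
  R_A = M₀/L = 14/10 = 7/5 kN
  R_B = -M₀/L = -14/10 = -7/5 kN
Superposition: R_A = 247/5 kN, R_B = 213/5 kN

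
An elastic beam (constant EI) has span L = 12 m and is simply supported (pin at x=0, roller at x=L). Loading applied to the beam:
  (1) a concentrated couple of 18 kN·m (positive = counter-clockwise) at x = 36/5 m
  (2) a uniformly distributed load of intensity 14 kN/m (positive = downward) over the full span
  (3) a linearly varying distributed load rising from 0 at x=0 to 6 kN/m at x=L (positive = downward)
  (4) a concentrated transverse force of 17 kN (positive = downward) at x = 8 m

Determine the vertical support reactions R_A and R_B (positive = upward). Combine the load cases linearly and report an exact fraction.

R_A = 619/6 kN, R_B = 707/6 kN

Load 1 — applied couple M₀=18 kN·m at a=36/5 m (b=L-a=24/5):
  R_A = M₀/L = 18/12 = 3/2 kN
  R_B = -M₀/L = -18/12 = -3/2 kN
Load 2 — uniform load w=14 kN/m over full span:
  R_A = wL/2 = 14·12/2 = 84 kN
  R_B = wL/2 = 14·12/2 = 84 kN
Load 3 — triangular load w₀=6 kN/m (0→w₀ over full span):
  R_A = w₀L/6 = 6·12/6 = 12 kN
  R_B = w₀L/3 = 6·12/3 = 24 kN
Load 4 — point force P=17 kN at a=8 m (b=L-a=4):
  R_A = Pb/L = 17·4/12 = 17/3 kN
  R_B = Pa/L = 17·8/12 = 34/3 kN
Superposition: R_A = 619/6 kN, R_B = 707/6 kN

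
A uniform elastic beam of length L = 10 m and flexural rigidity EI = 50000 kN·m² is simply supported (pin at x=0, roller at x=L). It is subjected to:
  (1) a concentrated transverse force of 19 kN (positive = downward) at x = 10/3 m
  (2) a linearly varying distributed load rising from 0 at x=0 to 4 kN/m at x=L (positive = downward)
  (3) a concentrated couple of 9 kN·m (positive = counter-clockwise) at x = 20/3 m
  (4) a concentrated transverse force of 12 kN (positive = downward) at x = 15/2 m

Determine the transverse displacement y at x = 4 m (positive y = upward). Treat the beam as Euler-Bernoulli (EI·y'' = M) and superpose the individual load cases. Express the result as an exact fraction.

Load 1 — point force P=19 kN at a=10/3 m (b=L-a=20/3):
  y_1 = -Pa(L-x)(2Lx-a²-x²)/(6LEI)  [x>a] = -19·(10/3)·(10-4)·(2·10·4-(10/3)²-4²)/(6·10·50000) = -2261/337500 m
Load 2 — triangular load w₀=4 kN/m (0→w₀ over full span):
  y_2 = -w₀x(7L⁴-10L²x²+3x⁴)/(360LEI) = -4·4·(7·10⁴-10·10²·4²+3·4⁴)/(360·10·50000) = -1141/234375 m
Load 3 — applied couple M₀=9 kN·m at a=20/3 m (b=L-a=10/3):
  y_3 = (M₀x³/(6L)+C₁x)/EI  [x≤a] with C₁=M₀(3b²-L²)/(6L)=-10 = (9·4³/(6·10)+(-10)·4)/50000 = -19/31250 m
Load 4 — point force P=12 kN at a=15/2 m (b=L-a=5/2):
  y_4 = -Pbx(L²-b²-x²)/(6LEI)  [x≤a] = -12·(5/2)·4·(10²-(5/2)²-4²)/(6·10·50000) = -311/100000 m
Superposition: y = Σ y_i = -1031773/67500000 m ≈ -0.015286 m

y(4) = -1031773/67500000 m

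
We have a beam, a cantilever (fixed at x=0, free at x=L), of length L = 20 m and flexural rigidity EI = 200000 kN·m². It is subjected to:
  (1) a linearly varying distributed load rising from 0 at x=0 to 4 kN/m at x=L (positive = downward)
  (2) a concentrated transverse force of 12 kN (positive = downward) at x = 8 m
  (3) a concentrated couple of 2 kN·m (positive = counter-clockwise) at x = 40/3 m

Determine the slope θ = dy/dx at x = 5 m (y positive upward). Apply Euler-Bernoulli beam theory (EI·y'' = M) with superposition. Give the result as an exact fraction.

θ(5) = -3987/320000 rad

Load 1 — triangular load w₀=4 kN/m (0→w₀ over full span):
  θ_1 = (w₀Lx²/4-w₀L²x/3-w₀x⁴/(24L))/EI = (4·20·5²/4-4·20²·5/3-4·5⁴/(24·20))/200000 = -139/12800 rad
Load 2 — point force P=12 kN at a=8 m (b=L-a=12):
  θ_2 = -Px(2a-x)/(2EI)  [x≤a] = -12·5·(2·8-5)/(2·200000) = -33/20000 rad
Load 3 — applied couple M₀=2 kN·m at a=40/3 m (b=L-a=20/3):
  θ_3 = M₀x/EI  [x≤a] = 2·5/200000 = 1/20000 rad
Superposition: θ = Σ θ_i = -3987/320000 rad ≈ -0.012459 rad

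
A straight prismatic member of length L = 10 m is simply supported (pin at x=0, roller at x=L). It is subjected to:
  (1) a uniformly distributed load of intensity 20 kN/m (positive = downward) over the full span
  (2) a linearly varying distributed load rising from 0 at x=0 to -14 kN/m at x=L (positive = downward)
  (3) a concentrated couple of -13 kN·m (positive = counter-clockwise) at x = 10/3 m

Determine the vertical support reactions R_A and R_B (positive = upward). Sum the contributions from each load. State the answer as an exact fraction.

R_A = 2261/30 kN, R_B = 1639/30 kN

Load 1 — uniform load w=20 kN/m over full span:
  R_A = wL/2 = 20·10/2 = 100 kN
  R_B = wL/2 = 20·10/2 = 100 kN
Load 2 — triangular load w₀=-14 kN/m (0→w₀ over full span):
  R_A = w₀L/6 = (-14)·10/6 = -70/3 kN
  R_B = w₀L/3 = (-14)·10/3 = -140/3 kN
Load 3 — applied couple M₀=-13 kN·m at a=10/3 m (b=L-a=20/3):
  R_A = M₀/L = (-13)/10 = -13/10 kN
  R_B = -M₀/L = -(-13)/10 = 13/10 kN
Superposition: R_A = 2261/30 kN, R_B = 1639/30 kN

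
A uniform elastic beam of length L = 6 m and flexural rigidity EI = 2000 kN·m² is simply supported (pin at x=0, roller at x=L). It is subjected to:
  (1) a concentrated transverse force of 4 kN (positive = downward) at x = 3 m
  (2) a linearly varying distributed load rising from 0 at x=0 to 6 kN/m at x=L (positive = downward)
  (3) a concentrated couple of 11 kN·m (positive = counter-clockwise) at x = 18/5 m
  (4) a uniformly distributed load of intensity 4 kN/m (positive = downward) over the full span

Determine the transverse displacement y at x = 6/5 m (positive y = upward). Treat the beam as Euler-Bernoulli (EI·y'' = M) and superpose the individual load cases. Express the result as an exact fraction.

Load 1 — point force P=4 kN at a=3 m (b=L-a=3):
  y_1 = -Pbx(L²-b²-x²)/(6LEI)  [x≤a] = -4·3·(6/5)·(6²-3²-(6/5)²)/(6·6·2000) = -639/125000 m
Load 2 — triangular load w₀=6 kN/m (0→w₀ over full span):
  y_2 = -w₀x(7L⁴-10L²x²+3x⁴)/(360LEI) = -6·(6/5)·(7·6⁴-10·6²·(6/5)²+3·(6/5)⁴)/(360·6·2000) = -27864/1953125 m
Load 3 — applied couple M₀=11 kN·m at a=18/5 m (b=L-a=12/5):
  y_3 = (M₀x³/(6L)+C₁x)/EI  [x≤a] with C₁=M₀(3b²-L²)/(6L)=-143/25 = (11·(6/5)³/(6·6)+(-143/25)·(6/5))/2000 = -99/31250 m
Load 4 — uniform load w=4 kN/m over full span:
  y_4 = -wx(L³-2Lx²+x³)/(24EI) = -4·(6/5)·(6³-2·6·(6/5)²+(6/5)³)/(24·2000) = -1566/78125 m
Superposition: y = Σ y_i = -665487/15625000 m ≈ -0.042591 m

y(6/5) = -665487/15625000 m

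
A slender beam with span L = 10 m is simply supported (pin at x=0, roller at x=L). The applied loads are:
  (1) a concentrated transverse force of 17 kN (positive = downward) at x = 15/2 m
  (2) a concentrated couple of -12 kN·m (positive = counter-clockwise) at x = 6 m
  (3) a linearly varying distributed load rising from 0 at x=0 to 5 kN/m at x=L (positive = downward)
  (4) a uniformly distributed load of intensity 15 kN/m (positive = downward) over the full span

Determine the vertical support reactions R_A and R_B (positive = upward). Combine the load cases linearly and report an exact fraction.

R_A = 5183/60 kN, R_B = 6337/60 kN

Load 1 — point force P=17 kN at a=15/2 m (b=L-a=5/2):
  R_A = Pb/L = 17·(5/2)/10 = 17/4 kN
  R_B = Pa/L = 17·(15/2)/10 = 51/4 kN
Load 2 — applied couple M₀=-12 kN·m at a=6 m (b=L-a=4):
  R_A = M₀/L = (-12)/10 = -6/5 kN
  R_B = -M₀/L = -(-12)/10 = 6/5 kN
Load 3 — triangular load w₀=5 kN/m (0→w₀ over full span):
  R_A = w₀L/6 = 5·10/6 = 25/3 kN
  R_B = w₀L/3 = 5·10/3 = 50/3 kN
Load 4 — uniform load w=15 kN/m over full span:
  R_A = wL/2 = 15·10/2 = 75 kN
  R_B = wL/2 = 15·10/2 = 75 kN
Superposition: R_A = 5183/60 kN, R_B = 6337/60 kN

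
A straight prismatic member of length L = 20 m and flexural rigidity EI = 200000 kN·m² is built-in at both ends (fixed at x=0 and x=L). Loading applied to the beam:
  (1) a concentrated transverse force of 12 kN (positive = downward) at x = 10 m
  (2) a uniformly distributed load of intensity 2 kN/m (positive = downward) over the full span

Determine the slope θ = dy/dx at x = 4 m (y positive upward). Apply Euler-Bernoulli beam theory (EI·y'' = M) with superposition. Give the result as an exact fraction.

Load 1 — point force P=12 kN at a=10 m (b=L-a=10):
  θ_1 = -Pb²x(2aL-(3a+b)x)/(2L³EI)  [x≤a] = -12·10²·4·(2·10·20-(3·10+10)·4)/(2·20³·200000) = -9/25000 rad
Load 2 — uniform load w=2 kN/m over full span:
  θ_2 = -wx(L-x)(L-2x)/(12EI) = -2·4·(20-4)·(20-2·4)/(12·200000) = -2/3125 rad
Superposition: θ = Σ θ_i = -1/1000 rad ≈ -0.001000 rad

θ(4) = -1/1000 rad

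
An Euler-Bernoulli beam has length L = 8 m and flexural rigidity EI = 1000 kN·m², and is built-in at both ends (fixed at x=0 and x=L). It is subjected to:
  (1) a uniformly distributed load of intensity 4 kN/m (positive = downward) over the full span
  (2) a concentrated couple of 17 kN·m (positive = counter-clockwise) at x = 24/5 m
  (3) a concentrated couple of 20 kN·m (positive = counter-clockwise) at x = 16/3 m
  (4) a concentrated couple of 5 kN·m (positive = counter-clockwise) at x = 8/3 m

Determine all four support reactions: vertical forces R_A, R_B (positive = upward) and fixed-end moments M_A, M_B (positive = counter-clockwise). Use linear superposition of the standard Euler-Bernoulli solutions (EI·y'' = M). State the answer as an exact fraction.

R_A = 1742/75 kN, M_A = 836/25 kN·m, R_B = 658/75 kN, M_B = -1322/75 kN·m

Load 1 — uniform load w=4 kN/m over full span:
  R_A = wL/2 = 4·8/2 = 16 kN
  M_A = wL²/12 = 4·8²/12 = 64/3 kN·m
  R_B = wL/2 = 4·8/2 = 16 kN
  M_B = -wL²/12 = -4·8²/12 = -64/3 kN·m
Load 2 — applied couple M₀=17 kN·m at a=24/5 m (b=L-a=16/5):
  R_A = 6M₀ab/L³ = 6·17·(24/5)·(16/5)/8³ = 153/50 kN
  M_A = M₀b(2a-b)/L² = 17·(16/5)·(2·(24/5)-(16/5))/8² = 136/25 kN·m
  R_B = -6M₀ab/L³ = -6·17·(24/5)·(16/5)/8³ = -153/50 kN
  M_B = M₀a(2b-a)/L² = 17·(24/5)·(2·(16/5)-(24/5))/8² = 51/25 kN·m
Load 3 — applied couple M₀=20 kN·m at a=16/3 m (b=L-a=8/3):
  R_A = 6M₀ab/L³ = 6·20·(16/3)·(8/3)/8³ = 10/3 kN
  M_A = M₀b(2a-b)/L² = 20·(8/3)·(2·(16/3)-(8/3))/8² = 20/3 kN·m
  R_B = -6M₀ab/L³ = -6·20·(16/3)·(8/3)/8³ = -10/3 kN
  M_B = M₀a(2b-a)/L² = 20·(16/3)·(2·(8/3)-(16/3))/8² = 0 kN·m
Load 4 — applied couple M₀=5 kN·m at a=8/3 m (b=L-a=16/3):
  R_A = 6M₀ab/L³ = 6·5·(8/3)·(16/3)/8³ = 5/6 kN
  M_A = M₀b(2a-b)/L² = 5·(16/3)·(2·(8/3)-(16/3))/8² = 0 kN·m
  R_B = -6M₀ab/L³ = -6·5·(8/3)·(16/3)/8³ = -5/6 kN
  M_B = M₀a(2b-a)/L² = 5·(8/3)·(2·(16/3)-(8/3))/8² = 5/3 kN·m
Superposition: R_A = 1742/75 kN, M_A = 836/25 kN·m, R_B = 658/75 kN, M_B = -1322/75 kN·m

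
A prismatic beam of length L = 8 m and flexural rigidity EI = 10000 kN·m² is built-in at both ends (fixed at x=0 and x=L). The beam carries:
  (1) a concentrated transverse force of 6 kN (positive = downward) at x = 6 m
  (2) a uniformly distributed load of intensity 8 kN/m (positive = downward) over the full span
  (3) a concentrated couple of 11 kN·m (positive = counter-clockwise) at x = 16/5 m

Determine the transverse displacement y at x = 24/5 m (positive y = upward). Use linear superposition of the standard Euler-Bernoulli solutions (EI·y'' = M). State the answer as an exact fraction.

Load 1 — point force P=6 kN at a=6 m (b=L-a=2):
  y_1 = -Pb²x²(3aL-(3a+b)x)/(6L³EI)  [x≤a] = -6·2²·(24/5)²·(3·6·8-(3·6+2)·(24/5))/(6·8³·10000) = -27/31250 m
Load 2 — uniform load w=8 kN/m over full span:
  y_2 = -wx²(L-x)²/(24EI) = -8·(24/5)²·(8-(24/5))²/(24·10000) = -3072/390625 m
Load 3 — applied couple M₀=11 kN·m at a=16/5 m (b=L-a=24/5):
  y_3 = (R_Ax³/6 - M_Ax²/2 - M₀(x-a)²/2)/EI  [x>a] with R_A=99/50, M_A=33/25 = ((99/50)·(24/5)³/6 - (33/25)·(24/5)²/2 - 11·((24/5)-(16/5))²/2)/10000 = 1408/1953125 m
Superposition: y = Σ y_i = -31279/3906250 m ≈ -0.008007 m

y(24/5) = -31279/3906250 m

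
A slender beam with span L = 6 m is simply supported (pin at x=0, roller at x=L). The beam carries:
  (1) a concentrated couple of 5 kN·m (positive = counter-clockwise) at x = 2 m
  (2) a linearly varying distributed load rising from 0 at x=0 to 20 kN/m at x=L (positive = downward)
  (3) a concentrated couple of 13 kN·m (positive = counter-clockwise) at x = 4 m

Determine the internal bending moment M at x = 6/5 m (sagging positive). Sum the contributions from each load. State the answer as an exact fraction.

Load 1 — applied couple M₀=5 kN·m at a=2 m (b=L-a=4):
  M_1 = M₀x/L  [x≤a] = 5·(6/5)/6 = 1 kN·m
Load 2 — triangular load w₀=20 kN/m (0→w₀ over full span):
  M_2 = w₀Lx/6 - w₀x³/(6L) = 20·6·(6/5)/6 - 20·(6/5)³/(6·6) = 576/25 kN·m
Load 3 — applied couple M₀=13 kN·m at a=4 m (b=L-a=2):
  M_3 = M₀x/L  [x≤a] = 13·(6/5)/6 = 13/5 kN·m
Superposition: M = Σ M_i = 666/25 kN·m ≈ 26.640000 kN·m

M(6/5) = 666/25 kN·m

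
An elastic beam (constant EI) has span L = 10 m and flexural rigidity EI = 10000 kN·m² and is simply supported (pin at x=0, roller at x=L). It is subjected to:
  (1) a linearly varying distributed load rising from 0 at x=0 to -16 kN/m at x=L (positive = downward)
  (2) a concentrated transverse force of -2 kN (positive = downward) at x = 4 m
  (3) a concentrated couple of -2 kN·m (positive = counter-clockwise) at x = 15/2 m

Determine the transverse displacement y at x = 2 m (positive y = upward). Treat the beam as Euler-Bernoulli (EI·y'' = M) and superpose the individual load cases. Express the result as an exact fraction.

Load 1 — triangular load w₀=-16 kN/m (0→w₀ over full span):
  y_1 = -w₀x(7L⁴-10L²x²+3x⁴)/(360LEI) = -(-16)·2·(7·10⁴-10·10²·2²+3·2⁴)/(360·10·10000) = 2752/46875 m
Load 2 — point force P=-2 kN at a=4 m (b=L-a=6):
  y_2 = -Pbx(L²-b²-x²)/(6LEI)  [x≤a] = -(-2)·6·2·(10²-6²-2²)/(6·10·10000) = 3/1250 m
Load 3 — applied couple M₀=-2 kN·m at a=15/2 m (b=L-a=5/2):
  y_3 = (M₀x³/(6L)+C₁x)/EI  [x≤a] with C₁=M₀(3b²-L²)/(6L)=65/24 = ((-2)·2³/(6·10)+(65/24)·2)/10000 = 103/200000 m
Superposition: y = Σ y_i = 184873/3000000 m ≈ 0.061624 m

y(2) = 184873/3000000 m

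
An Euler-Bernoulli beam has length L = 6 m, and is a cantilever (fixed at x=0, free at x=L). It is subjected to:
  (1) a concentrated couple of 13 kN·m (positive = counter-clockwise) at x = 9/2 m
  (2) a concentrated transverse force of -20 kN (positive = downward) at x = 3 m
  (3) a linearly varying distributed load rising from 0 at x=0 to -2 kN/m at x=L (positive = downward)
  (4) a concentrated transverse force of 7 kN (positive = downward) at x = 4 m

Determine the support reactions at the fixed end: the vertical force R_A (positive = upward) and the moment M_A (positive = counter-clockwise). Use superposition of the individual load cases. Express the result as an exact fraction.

R_A = -19 kN, M_A = -69 kN·m

Load 1 — applied couple M₀=13 kN·m at a=9/2 m (b=L-a=3/2):
  R_A = 0 kN
  M_A = -M₀ = -13 kN·m
Load 2 — point force P=-20 kN at a=3 m (b=L-a=3):
  R_A = P = (-20) = -20 kN
  M_A = Pa = (-20)·3 = -60 kN·m
Load 3 — triangular load w₀=-2 kN/m (0→w₀ over full span):
  R_A = w₀L/2 = (-2)·6/2 = -6 kN
  M_A = w₀L²/3 = (-2)·6²/3 = -24 kN·m
Load 4 — point force P=7 kN at a=4 m (b=L-a=2):
  R_A = P = 7 kN
  M_A = Pa = 7·4 = 28 kN·m
Superposition: R_A = -19 kN, M_A = -69 kN·m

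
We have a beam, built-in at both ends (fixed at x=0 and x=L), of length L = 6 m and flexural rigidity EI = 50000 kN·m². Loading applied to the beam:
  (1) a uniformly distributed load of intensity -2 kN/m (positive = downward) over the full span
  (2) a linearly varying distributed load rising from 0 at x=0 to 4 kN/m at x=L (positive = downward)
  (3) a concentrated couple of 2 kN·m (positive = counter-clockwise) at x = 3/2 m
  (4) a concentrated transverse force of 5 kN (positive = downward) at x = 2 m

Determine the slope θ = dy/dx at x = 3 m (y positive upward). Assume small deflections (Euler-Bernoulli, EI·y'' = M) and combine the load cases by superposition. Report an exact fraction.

θ(3) = 47/12000000 rad

Load 1 — uniform load w=-2 kN/m over full span:
  θ_1 = -wx(L-x)(L-2x)/(12EI) = -(-2)·3·(6-3)·(6-2·3)/(12·50000) = 0 rad
Load 2 — triangular load w₀=4 kN/m (0→w₀ over full span):
  θ_2 = -w₀(2x(L-x)(L-2x)(x+2L)+x²(L-x)²)/(120LEI) = -4·(2·3·(6-3)·(6-2·3)·(3+2·6)+3²·(6-3)²)/(120·6·50000) = -9/1000000 rad
Load 3 — applied couple M₀=2 kN·m at a=3/2 m (b=L-a=9/2):
  θ_3 = (R_Ax²/2 - M_Ax - M₀(x-a))/EI  [x>a] with R_A=3/8, M_A=-3/8 = ((3/8)·3²/2 - (-3/8)·3 - 2·(3-(3/2)))/50000 = -3/800000 rad
Load 4 — point force P=5 kN at a=2 m (b=L-a=4):
  θ_4 = Pa²(L-x)(2bL-(3b+a)(L-x))/(2L³EI)  [x>a] = 5·2²·(6-3)·(2·4·6-(3·4+2)·(6-3))/(2·6³·50000) = 1/60000 rad
Superposition: θ = Σ θ_i = 47/12000000 rad ≈ 0.000004 rad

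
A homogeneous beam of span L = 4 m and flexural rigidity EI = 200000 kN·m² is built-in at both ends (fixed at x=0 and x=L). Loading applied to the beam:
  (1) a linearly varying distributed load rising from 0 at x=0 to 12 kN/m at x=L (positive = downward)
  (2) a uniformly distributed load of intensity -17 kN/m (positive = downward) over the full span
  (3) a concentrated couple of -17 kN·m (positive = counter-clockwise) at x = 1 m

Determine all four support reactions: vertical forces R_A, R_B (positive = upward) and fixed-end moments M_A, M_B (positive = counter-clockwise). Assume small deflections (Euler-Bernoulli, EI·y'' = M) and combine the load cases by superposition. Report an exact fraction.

R_A = -5053/160 kN, M_A = -3139/240 kN·m, R_B = -1987/160 kN, M_B = 1861/240 kN·m

Load 1 — triangular load w₀=12 kN/m (0→w₀ over full span):
  R_A = 3w₀L/20 = 3·12·4/20 = 36/5 kN
  M_A = w₀L²/30 = 12·4²/30 = 32/5 kN·m
  R_B = 7w₀L/20 = 7·12·4/20 = 84/5 kN
  M_B = -w₀L²/20 = -12·4²/20 = -48/5 kN·m
Load 2 — uniform load w=-17 kN/m over full span:
  R_A = wL/2 = (-17)·4/2 = -34 kN
  M_A = wL²/12 = (-17)·4²/12 = -68/3 kN·m
  R_B = wL/2 = (-17)·4/2 = -34 kN
  M_B = -wL²/12 = -(-17)·4²/12 = 68/3 kN·m
Load 3 — applied couple M₀=-17 kN·m at a=1 m (b=L-a=3):
  R_A = 6M₀ab/L³ = 6·(-17)·1·3/4³ = -153/32 kN
  M_A = M₀b(2a-b)/L² = (-17)·3·(2·1-3)/4² = 51/16 kN·m
  R_B = -6M₀ab/L³ = -6·(-17)·1·3/4³ = 153/32 kN
  M_B = M₀a(2b-a)/L² = (-17)·1·(2·3-1)/4² = -85/16 kN·m
Superposition: R_A = -5053/160 kN, M_A = -3139/240 kN·m, R_B = -1987/160 kN, M_B = 1861/240 kN·m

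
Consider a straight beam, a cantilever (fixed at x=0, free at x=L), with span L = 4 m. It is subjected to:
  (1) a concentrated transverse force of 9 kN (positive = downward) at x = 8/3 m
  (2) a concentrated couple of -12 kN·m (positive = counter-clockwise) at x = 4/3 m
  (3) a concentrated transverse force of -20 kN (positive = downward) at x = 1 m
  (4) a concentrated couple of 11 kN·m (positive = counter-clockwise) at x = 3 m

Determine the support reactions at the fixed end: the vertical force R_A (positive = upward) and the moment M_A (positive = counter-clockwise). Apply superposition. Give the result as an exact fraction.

R_A = -11 kN, M_A = 5 kN·m

Load 1 — point force P=9 kN at a=8/3 m (b=L-a=4/3):
  R_A = P = 9 kN
  M_A = Pa = 9·(8/3) = 24 kN·m
Load 2 — applied couple M₀=-12 kN·m at a=4/3 m (b=L-a=8/3):
  R_A = 0 kN
  M_A = -M₀ = -(-12) = 12 kN·m
Load 3 — point force P=-20 kN at a=1 m (b=L-a=3):
  R_A = P = (-20) = -20 kN
  M_A = Pa = (-20)·1 = -20 kN·m
Load 4 — applied couple M₀=11 kN·m at a=3 m (b=L-a=1):
  R_A = 0 kN
  M_A = -M₀ = -11 kN·m
Superposition: R_A = -11 kN, M_A = 5 kN·m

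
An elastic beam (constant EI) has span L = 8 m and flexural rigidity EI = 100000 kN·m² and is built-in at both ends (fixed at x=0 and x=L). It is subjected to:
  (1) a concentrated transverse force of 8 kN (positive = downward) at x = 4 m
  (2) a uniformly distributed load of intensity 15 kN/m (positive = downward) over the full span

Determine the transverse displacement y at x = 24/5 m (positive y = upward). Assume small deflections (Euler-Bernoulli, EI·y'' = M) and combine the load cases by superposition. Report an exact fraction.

Load 1 — point force P=8 kN at a=4 m (b=L-a=4):
  y_1 = -Pa²(L-x)²(3bL-(3b+a)(L-x))/(6L³EI)  [x>a] = -8·4²·(8-(24/5))²·(3·4·8-(3·4+4)·(8-(24/5)))/(6·8³·100000) = -224/1171875 m
Load 2 — uniform load w=15 kN/m over full span:
  y_2 = -wx²(L-x)²/(24EI) = -15·(24/5)²·(8-(24/5))²/(24·100000) = -576/390625 m
Superposition: y = Σ y_i = -1952/1171875 m ≈ -0.001666 m

y(24/5) = -1952/1171875 m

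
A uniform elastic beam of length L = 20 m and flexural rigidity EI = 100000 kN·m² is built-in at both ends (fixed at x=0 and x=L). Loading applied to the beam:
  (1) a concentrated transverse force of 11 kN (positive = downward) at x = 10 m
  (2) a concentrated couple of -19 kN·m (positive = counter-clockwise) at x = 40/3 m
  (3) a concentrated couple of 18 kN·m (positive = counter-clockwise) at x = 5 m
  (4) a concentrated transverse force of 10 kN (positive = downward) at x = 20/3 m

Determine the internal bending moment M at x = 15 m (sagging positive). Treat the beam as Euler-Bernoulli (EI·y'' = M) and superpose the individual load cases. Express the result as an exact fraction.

Load 1 — point force P=11 kN at a=10 m (b=L-a=10):
  M_1 = Pa²(a+3b)(L-x)/L³ - Pa²b/L²  [x>a] = 11·10²·(10+3·10)·(20-15)/20³ - 11·10²·10/20² = 0 kN·m
Load 2 — applied couple M₀=-19 kN·m at a=40/3 m (b=L-a=20/3):
  M_2 = R_Ax - M_A - M₀  [x>a] with R_A=-19/15, M_A=-19/3 = (-19/15)·15 - (-19/3) - (-19) = 19/3 kN·m
Load 3 — applied couple M₀=18 kN·m at a=5 m (b=L-a=15):
  M_3 = R_Ax - M_A - M₀  [x>a] with R_A=81/80, M_A=-27/8 = (81/80)·15 - (-27/8) - 18 = 9/16 kN·m
Load 4 — point force P=10 kN at a=20/3 m (b=L-a=40/3):
  M_4 = Pa²(a+3b)(L-x)/L³ - Pa²b/L²  [x>a] = 10·(20/3)²·((20/3)+3·(40/3))·(20-15)/20³ - 10·(20/3)²·(40/3)/20² = -50/27 kN·m
Superposition: M = Σ M_i = 2179/432 kN·m ≈ 5.043981 kN·m

M(15) = 2179/432 kN·m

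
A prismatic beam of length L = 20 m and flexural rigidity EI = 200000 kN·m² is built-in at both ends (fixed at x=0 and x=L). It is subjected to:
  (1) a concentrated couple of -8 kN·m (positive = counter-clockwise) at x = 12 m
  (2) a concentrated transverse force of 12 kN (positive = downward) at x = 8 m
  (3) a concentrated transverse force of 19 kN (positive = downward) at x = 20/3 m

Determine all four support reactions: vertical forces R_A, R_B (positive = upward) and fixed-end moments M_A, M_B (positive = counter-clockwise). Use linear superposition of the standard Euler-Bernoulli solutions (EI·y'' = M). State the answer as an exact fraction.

Load 1 — applied couple M₀=-8 kN·m at a=12 m (b=L-a=8):
  R_A = 6M₀ab/L³ = 6·(-8)·12·8/20³ = -72/125 kN
  M_A = M₀b(2a-b)/L² = (-8)·8·(2·12-8)/20² = -64/25 kN·m
  R_B = -6M₀ab/L³ = -6·(-8)·12·8/20³ = 72/125 kN
  M_B = M₀a(2b-a)/L² = (-8)·12·(2·8-12)/20² = -24/25 kN·m
Load 2 — point force P=12 kN at a=8 m (b=L-a=12):
  R_A = Pb²(3a+b)/L³ = 12·12²·(3·8+12)/20³ = 972/125 kN
  M_A = Pab²/L² = 12·8·12²/20² = 864/25 kN·m
  R_B = Pa²(a+3b)/L³ = 12·8²·(8+3·12)/20³ = 528/125 kN
  M_B = -Pa²b/L² = -12·8²·12/20² = -576/25 kN·m
Load 3 — point force P=19 kN at a=20/3 m (b=L-a=40/3):
  R_A = Pb²(3a+b)/L³ = 19·(40/3)²·(3·(20/3)+(40/3))/20³ = 380/27 kN
  M_A = Pab²/L² = 19·(20/3)·(40/3)²/20² = 1520/27 kN·m
  R_B = Pa²(a+3b)/L³ = 19·(20/3)²·((20/3)+3·(40/3))/20³ = 133/27 kN
  M_B = -Pa²b/L² = -19·(20/3)²·(40/3)/20² = -760/27 kN·m
Superposition: R_A = 2872/135 kN, M_A = 2384/27 kN·m, R_B = 1313/135 kN, M_B = -1408/27 kN·m

R_A = 2872/135 kN, M_A = 2384/27 kN·m, R_B = 1313/135 kN, M_B = -1408/27 kN·m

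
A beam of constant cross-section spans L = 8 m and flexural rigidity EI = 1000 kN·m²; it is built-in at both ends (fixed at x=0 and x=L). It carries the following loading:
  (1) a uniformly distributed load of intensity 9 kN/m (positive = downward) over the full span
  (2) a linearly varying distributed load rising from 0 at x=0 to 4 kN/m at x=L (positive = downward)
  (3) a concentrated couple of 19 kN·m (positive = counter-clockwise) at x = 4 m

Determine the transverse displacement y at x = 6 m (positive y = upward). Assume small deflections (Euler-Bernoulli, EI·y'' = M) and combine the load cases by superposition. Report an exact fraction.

y(6) = -1249/20000 m

Load 1 — uniform load w=9 kN/m over full span:
  y_1 = -wx²(L-x)²/(24EI) = -9·6²·(8-6)²/(24·1000) = -27/500 m
Load 2 — triangular load w₀=4 kN/m (0→w₀ over full span):
  y_2 = -w₀x²(L-x)²(x+2L)/(120LEI) = -4·6²·(8-6)²·(6+2·8)/(120·8·1000) = -33/2500 m
Load 3 — applied couple M₀=19 kN·m at a=4 m (b=L-a=4):
  y_3 = (R_Ax³/6 - M_Ax²/2 - M₀(x-a)²/2)/EI  [x>a] with R_A=57/16, M_A=19/4 = ((57/16)·6³/6 - (19/4)·6²/2 - 19·(6-4)²/2)/1000 = 19/4000 m
Superposition: y = Σ y_i = -1249/20000 m ≈ -0.062450 m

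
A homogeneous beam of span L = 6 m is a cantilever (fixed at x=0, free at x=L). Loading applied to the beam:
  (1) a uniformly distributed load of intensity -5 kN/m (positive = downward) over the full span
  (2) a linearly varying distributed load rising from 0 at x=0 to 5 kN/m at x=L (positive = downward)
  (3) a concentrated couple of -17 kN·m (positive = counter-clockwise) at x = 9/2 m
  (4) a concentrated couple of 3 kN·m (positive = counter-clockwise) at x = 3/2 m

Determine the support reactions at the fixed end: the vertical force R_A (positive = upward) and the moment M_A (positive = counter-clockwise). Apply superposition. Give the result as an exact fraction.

R_A = -15 kN, M_A = -16 kN·m

Load 1 — uniform load w=-5 kN/m over full span:
  R_A = wL = (-5)·6 = -30 kN
  M_A = wL²/2 = (-5)·6²/2 = -90 kN·m
Load 2 — triangular load w₀=5 kN/m (0→w₀ over full span):
  R_A = w₀L/2 = 5·6/2 = 15 kN
  M_A = w₀L²/3 = 5·6²/3 = 60 kN·m
Load 3 — applied couple M₀=-17 kN·m at a=9/2 m (b=L-a=3/2):
  R_A = 0 kN
  M_A = -M₀ = -(-17) = 17 kN·m
Load 4 — applied couple M₀=3 kN·m at a=3/2 m (b=L-a=9/2):
  R_A = 0 kN
  M_A = -M₀ = -3 kN·m
Superposition: R_A = -15 kN, M_A = -16 kN·m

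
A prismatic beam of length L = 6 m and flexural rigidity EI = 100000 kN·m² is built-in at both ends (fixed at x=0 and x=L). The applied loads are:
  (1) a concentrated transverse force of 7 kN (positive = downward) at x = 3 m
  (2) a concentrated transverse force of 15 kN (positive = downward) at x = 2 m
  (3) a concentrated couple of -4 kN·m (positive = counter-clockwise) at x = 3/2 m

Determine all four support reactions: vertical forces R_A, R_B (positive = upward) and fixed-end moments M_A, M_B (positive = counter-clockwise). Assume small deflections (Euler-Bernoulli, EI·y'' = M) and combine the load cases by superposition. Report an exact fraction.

R_A = 499/36 kN, M_A = 58/3 kN·m, R_B = 293/36 kN, M_B = -79/6 kN·m

Load 1 — point force P=7 kN at a=3 m (b=L-a=3):
  R_A = Pb²(3a+b)/L³ = 7·3²·(3·3+3)/6³ = 7/2 kN
  M_A = Pab²/L² = 7·3·3²/6² = 21/4 kN·m
  R_B = Pa²(a+3b)/L³ = 7·3²·(3+3·3)/6³ = 7/2 kN
  M_B = -Pa²b/L² = -7·3²·3/6² = -21/4 kN·m
Load 2 — point force P=15 kN at a=2 m (b=L-a=4):
  R_A = Pb²(3a+b)/L³ = 15·4²·(3·2+4)/6³ = 100/9 kN
  M_A = Pab²/L² = 15·2·4²/6² = 40/3 kN·m
  R_B = Pa²(a+3b)/L³ = 15·2²·(2+3·4)/6³ = 35/9 kN
  M_B = -Pa²b/L² = -15·2²·4/6² = -20/3 kN·m
Load 3 — applied couple M₀=-4 kN·m at a=3/2 m (b=L-a=9/2):
  R_A = 6M₀ab/L³ = 6·(-4)·(3/2)·(9/2)/6³ = -3/4 kN
  M_A = M₀b(2a-b)/L² = (-4)·(9/2)·(2·(3/2)-(9/2))/6² = 3/4 kN·m
  R_B = -6M₀ab/L³ = -6·(-4)·(3/2)·(9/2)/6³ = 3/4 kN
  M_B = M₀a(2b-a)/L² = (-4)·(3/2)·(2·(9/2)-(3/2))/6² = -5/4 kN·m
Superposition: R_A = 499/36 kN, M_A = 58/3 kN·m, R_B = 293/36 kN, M_B = -79/6 kN·m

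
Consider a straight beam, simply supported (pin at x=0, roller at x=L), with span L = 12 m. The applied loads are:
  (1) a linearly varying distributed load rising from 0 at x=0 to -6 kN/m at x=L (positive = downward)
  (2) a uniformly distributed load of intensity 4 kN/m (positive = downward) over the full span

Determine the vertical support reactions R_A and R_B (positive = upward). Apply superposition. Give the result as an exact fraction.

R_A = 12 kN, R_B = 0 kN

Load 1 — triangular load w₀=-6 kN/m (0→w₀ over full span):
  R_A = w₀L/6 = (-6)·12/6 = -12 kN
  R_B = w₀L/3 = (-6)·12/3 = -24 kN
Load 2 — uniform load w=4 kN/m over full span:
  R_A = wL/2 = 4·12/2 = 24 kN
  R_B = wL/2 = 4·12/2 = 24 kN
Superposition: R_A = 12 kN, R_B = 0 kN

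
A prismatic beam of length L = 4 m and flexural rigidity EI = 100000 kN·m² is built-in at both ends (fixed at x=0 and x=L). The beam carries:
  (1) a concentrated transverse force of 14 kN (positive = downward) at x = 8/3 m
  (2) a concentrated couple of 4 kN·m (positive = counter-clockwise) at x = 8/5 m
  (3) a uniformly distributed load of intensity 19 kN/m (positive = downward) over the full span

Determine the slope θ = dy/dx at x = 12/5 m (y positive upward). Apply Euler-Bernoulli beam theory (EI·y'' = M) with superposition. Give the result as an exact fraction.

θ(12/5) = 1813/35156250 rad

Load 1 — point force P=14 kN at a=8/3 m (b=L-a=4/3):
  θ_1 = -Pb²x(2aL-(3a+b)x)/(2L³EI)  [x≤a] = -14·(4/3)²·(12/5)·(2·(8/3)·4-(3·(8/3)+(4/3))·(12/5))/(2·4³·100000) = 7/1406250 rad
Load 2 — applied couple M₀=4 kN·m at a=8/5 m (b=L-a=12/5):
  θ_2 = (R_Ax²/2 - M_Ax - M₀(x-a))/EI  [x>a] with R_A=36/25, M_A=12/25 = ((36/25)·(12/5)²/2 - (12/25)·(12/5) - 4·((12/5)-(8/5)))/100000 = -4/1953125 rad
Load 3 — uniform load w=19 kN/m over full span:
  θ_3 = -wx(L-x)(L-2x)/(12EI) = -19·(12/5)·(4-(12/5))·(4-2·(12/5))/(12·100000) = 19/390625 rad
Superposition: θ = Σ θ_i = 1813/35156250 rad ≈ 0.000052 rad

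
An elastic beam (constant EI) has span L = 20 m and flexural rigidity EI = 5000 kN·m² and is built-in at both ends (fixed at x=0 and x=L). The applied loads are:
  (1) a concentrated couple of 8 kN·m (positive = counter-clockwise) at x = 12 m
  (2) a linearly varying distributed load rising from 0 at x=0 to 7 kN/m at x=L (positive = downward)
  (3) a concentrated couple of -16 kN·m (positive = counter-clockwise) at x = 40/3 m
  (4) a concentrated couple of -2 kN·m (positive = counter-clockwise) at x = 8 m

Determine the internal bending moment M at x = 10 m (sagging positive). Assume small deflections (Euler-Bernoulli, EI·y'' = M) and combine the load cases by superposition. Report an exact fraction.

M(10) = 57 kN·m

Load 1 — applied couple M₀=8 kN·m at a=12 m (b=L-a=8):
  M_1 = R_Ax - M_A  [x≤a] with R_A=72/125, M_A=64/25 = (72/125)·10 - (64/25) = 16/5 kN·m
Load 2 — triangular load w₀=7 kN/m (0→w₀ over full span):
  M_2 = 3w₀Lx/20 - w₀L²/30 - w₀x³/(6L) = 3·7·20·10/20 - 7·20²/30 - 7·10³/(6·20) = 175/3 kN·m
Load 3 — applied couple M₀=-16 kN·m at a=40/3 m (b=L-a=20/3):
  M_3 = R_Ax - M_A  [x≤a] with R_A=-16/15, M_A=-16/3 = (-16/15)·10 - (-16/3) = -16/3 kN·m
Load 4 — applied couple M₀=-2 kN·m at a=8 m (b=L-a=12):
  M_4 = R_Ax - M_A - M₀  [x>a] with R_A=-18/125, M_A=-6/25 = (-18/125)·10 - (-6/25) - (-2) = 4/5 kN·m
Superposition: M = Σ M_i = 57 kN·m ≈ 57.000000 kN·m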